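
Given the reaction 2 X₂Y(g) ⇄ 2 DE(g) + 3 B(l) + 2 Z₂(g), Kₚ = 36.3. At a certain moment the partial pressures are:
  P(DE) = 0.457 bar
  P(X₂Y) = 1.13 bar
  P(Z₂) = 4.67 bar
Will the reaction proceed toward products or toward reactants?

(B is a pure liquid — omitted from Qₚ.)
Qₚ = P(DE)²·P(Z₂)² / P(X₂Y)² = (0.457)²·(4.67)² / (1.13)² = 3.57
Qₚ = 3.57 < Kₚ = 36.3, so the forward reaction proceeds.

in the forward direction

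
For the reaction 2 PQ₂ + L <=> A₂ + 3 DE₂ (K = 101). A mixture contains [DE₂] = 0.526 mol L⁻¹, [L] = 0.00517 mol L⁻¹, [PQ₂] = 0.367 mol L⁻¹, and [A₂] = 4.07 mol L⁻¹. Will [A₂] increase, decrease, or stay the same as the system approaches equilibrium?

decrease

Q = [A₂]·[DE₂]³ / ([PQ₂]²·[L]) = (4.07)·(0.526)³ / ((0.367)²·(0.00517)) = 851
Q = 851 > K = 101: net reverse reaction.
A₂ is a product, so it decreases.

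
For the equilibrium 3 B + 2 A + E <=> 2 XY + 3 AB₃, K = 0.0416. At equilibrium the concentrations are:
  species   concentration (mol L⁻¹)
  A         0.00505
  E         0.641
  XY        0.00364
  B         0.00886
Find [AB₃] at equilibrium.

At equilibrium, K = [XY]²·[AB₃]³ / ([B]³·[A]²·[E]) = 0.0416.
(0.00364)²·([AB₃])³ / ((0.00886)³·(0.00505)²·(0.641)) = 0.0416
[AB₃]³ = 3.57e-8 ⇒ [AB₃] = 0.00329 mol L⁻¹

[AB₃] = 0.00329 mol L⁻¹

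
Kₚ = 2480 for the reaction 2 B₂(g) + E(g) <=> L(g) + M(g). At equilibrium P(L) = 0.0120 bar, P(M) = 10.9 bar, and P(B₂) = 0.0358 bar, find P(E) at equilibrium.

P(E) = 0.0412 bar

At equilibrium, Kₚ = P(L)·P(M) / (P(B₂)²·P(E)) = 2480.
(0.0120)·(10.9) / ((0.0358)²·(P(E))) = 2480
P(E) = 0.0412 bar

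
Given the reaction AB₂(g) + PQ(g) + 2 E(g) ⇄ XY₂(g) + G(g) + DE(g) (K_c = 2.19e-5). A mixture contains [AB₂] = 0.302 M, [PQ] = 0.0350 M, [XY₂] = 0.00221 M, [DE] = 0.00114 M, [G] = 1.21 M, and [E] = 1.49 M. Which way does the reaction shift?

Q_c = [XY₂]·[G]·[DE] / ([AB₂]·[PQ]·[E]²) = (0.00221)·(1.21)·(0.00114) / ((0.302)·(0.0350)·(1.49)²) = 1.30e-4
Q_c = 1.30e-4 > K_c = 2.19e-5, so the reverse reaction proceeds.

in the reverse direction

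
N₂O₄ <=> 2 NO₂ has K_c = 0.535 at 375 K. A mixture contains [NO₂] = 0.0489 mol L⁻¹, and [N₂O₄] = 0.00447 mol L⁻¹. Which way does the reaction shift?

Q_c = [NO₂]² / [N₂O₄] = (0.0489)² / (0.00447) = 0.535
Q_c = 0.535 = K_c, so the system is already at equilibrium.

at equilibrium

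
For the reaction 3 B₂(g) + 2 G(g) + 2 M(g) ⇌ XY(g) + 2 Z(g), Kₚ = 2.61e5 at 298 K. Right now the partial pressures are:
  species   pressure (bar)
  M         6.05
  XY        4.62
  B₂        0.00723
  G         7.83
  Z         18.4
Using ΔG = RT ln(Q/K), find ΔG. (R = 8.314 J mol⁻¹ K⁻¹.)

Qₚ = P(XY)·P(Z)² / (P(B₂)³·P(G)²·P(M)²) = (4.62)·(18.4)² / ((0.00723)³·(7.83)²·(6.05)²) = 1.84e6
ΔG = RT ln(Qₚ/Kₚ) = (8.314 J mol⁻¹ K⁻¹)(298 K) × ln(1.84e6/2.61e5)
   = (2.478 kJ/mol)(1.953) = 4.84 kJ/mol
ΔG > 0, so the forward reaction is non-spontaneous (proceeds in reverse).

ΔG = 4.84 kJ/mol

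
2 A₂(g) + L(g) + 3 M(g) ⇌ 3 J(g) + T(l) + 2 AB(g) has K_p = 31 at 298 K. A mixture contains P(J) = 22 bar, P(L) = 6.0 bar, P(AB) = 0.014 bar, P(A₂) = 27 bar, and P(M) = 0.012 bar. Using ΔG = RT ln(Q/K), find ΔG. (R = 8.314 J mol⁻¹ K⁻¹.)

ΔG = 5.42 kJ/mol

(T is a pure liquid — omitted from Q_p.)
Q_p = P(J)³·P(AB)² / (P(A₂)²·P(L)·P(M)³) = (22)³·(0.014)² / ((27)²·(6.0)·(0.012)³) = 276
ΔG = RT ln(Q_p/K_p) = (8.314 J mol⁻¹ K⁻¹)(298 K) × ln(276/31)
   = (2.478 kJ/mol)(2.186) = 5.42 kJ/mol
ΔG > 0, so the forward reaction is non-spontaneous (proceeds in reverse).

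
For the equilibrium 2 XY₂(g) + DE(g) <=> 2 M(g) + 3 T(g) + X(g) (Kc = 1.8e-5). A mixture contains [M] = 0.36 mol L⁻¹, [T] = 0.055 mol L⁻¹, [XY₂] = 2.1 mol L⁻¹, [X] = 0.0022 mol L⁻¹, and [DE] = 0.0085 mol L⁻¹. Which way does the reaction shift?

toward products

Qc = [M]²·[T]³·[X] / ([XY₂]²·[DE]) = (0.36)²·(0.055)³·(0.0022) / ((2.1)²·(0.0085)) = 1.3e-6
Qc = 1.3e-6 < Kc = 1.8e-5, so the forward reaction proceeds.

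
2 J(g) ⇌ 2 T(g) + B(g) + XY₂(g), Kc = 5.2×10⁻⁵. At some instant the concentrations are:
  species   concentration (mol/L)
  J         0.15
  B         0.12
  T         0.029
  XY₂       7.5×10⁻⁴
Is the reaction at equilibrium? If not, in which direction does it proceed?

in the forward direction

Qc = [T]²·[B]·[XY₂] / [J]² = (0.029)²·(0.12)·(7.5×10⁻⁴) / (0.15)² = 3.4×10⁻⁶
Qc = 3.4×10⁻⁶ < Kc = 5.2×10⁻⁵, so the forward reaction proceeds.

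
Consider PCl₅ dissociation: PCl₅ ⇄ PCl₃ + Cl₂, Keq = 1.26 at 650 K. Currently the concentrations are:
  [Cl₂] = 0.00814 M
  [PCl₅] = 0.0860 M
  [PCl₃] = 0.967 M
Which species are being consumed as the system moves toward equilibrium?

PCl₅ (reactants)

Q = [PCl₃]·[Cl₂] / [PCl₅] = (0.967)·(0.00814) / (0.0860) = 0.0915
Q = 0.0915 < Keq = 1.26: net forward reaction.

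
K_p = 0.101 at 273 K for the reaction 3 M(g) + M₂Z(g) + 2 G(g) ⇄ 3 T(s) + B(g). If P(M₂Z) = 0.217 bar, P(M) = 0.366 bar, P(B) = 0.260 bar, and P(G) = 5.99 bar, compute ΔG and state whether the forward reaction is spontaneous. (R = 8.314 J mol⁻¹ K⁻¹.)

ΔG = 4.33 kJ/mol; the forward reaction is non-spontaneous

(T is a pure solid — omitted from Q_p.)
Q_p = P(B) / (P(M)³·P(M₂Z)·P(G)²) = (0.260) / ((0.366)³·(0.217)·(5.99)²) = 0.681
ΔG = RT ln(Q_p/K_p) = (8.314 J mol⁻¹ K⁻¹)(273 K) × ln(0.681/0.101)
   = (2.270 kJ/mol)(1.908) = 4.33 kJ/mol
ΔG > 0, so the forward reaction is non-spontaneous (proceeds in reverse).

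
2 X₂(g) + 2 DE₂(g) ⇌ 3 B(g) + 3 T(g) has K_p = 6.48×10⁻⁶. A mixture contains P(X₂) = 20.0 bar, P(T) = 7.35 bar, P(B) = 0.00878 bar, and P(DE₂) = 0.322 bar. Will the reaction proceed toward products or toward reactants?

Q_p = P(B)³·P(T)³ / (P(X₂)²·P(DE₂)²) = (0.00878)³·(7.35)³ / ((20.0)²·(0.322)²) = 6.48×10⁻⁶
Q_p = 6.48×10⁻⁶ = K_p, so the system is already at equilibrium.

no net change (already at equilibrium)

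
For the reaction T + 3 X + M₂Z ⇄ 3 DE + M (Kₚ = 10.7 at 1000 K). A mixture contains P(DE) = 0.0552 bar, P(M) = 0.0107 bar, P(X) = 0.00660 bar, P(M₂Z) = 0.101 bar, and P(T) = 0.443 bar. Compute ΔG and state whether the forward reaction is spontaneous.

Qₚ = P(DE)³·P(M) / (P(T)·P(X)³·P(M₂Z)) = (0.0552)³·(0.0107) / ((0.443)·(0.00660)³·(0.101)) = 140
ΔG = RT ln(Qₚ/Kₚ) = (8.314 J mol⁻¹ K⁻¹)(1000 K) × ln(140/10.7)
   = (8.314 kJ/mol)(2.571) = 21.4 kJ/mol
ΔG > 0, so the forward reaction is non-spontaneous (proceeds in reverse).

ΔG = 21.4 kJ/mol; the forward reaction is non-spontaneous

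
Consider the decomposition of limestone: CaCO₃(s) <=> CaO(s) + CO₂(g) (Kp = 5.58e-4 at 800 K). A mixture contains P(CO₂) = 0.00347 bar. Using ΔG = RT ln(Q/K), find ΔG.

(CaCO₃, CaO are pure solids — omitted from Qp.)
Qp = P(CO₂) = 0.00347
ΔG = RT ln(Qp/Kp) = (8.314 J mol⁻¹ K⁻¹)(800 K) × ln(0.00347/5.58e-4)
   = (6.651 kJ/mol)(1.828) = 12.2 kJ/mol
ΔG > 0, so the forward reaction is non-spontaneous (proceeds in reverse).

ΔG = 12.2 kJ/mol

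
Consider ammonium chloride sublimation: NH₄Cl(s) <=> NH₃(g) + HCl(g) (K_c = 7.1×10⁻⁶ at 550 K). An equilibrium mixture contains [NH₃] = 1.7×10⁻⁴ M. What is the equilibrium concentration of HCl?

(NH₄Cl is a pure solid — omitted from K_c.)
At equilibrium, K_c = [NH₃]·[HCl] = 7.1×10⁻⁶.
(1.7×10⁻⁴)·([HCl]) = 7.1×10⁻⁶
[HCl] = 0.0418 = 0.042 M

[HCl] = 0.042 M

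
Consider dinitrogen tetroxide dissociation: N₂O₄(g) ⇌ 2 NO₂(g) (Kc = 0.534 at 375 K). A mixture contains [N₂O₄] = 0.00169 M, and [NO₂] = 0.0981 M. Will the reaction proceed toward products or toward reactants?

to the left

Qc = [NO₂]² / [N₂O₄] = (0.0981)² / (0.00169) = 5.69
Qc = 5.69 > Kc = 0.534, so the reverse reaction proceeds.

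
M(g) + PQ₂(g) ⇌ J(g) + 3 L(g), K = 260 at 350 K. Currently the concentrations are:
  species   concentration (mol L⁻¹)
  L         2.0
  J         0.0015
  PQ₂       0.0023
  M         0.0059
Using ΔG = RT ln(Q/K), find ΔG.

Q = [J]·[L]³ / ([M]·[PQ₂]) = (0.0015)·(2.0)³ / ((0.0059)·(0.0023)) = 884
ΔG = RT ln(Q/K) = (8.314 J mol⁻¹ K⁻¹)(350 K) × ln(884/260)
   = (2.910 kJ/mol)(1.224) = 3.56 kJ/mol
ΔG > 0, so the forward reaction is non-spontaneous (proceeds in reverse).

ΔG = 3.56 kJ/mol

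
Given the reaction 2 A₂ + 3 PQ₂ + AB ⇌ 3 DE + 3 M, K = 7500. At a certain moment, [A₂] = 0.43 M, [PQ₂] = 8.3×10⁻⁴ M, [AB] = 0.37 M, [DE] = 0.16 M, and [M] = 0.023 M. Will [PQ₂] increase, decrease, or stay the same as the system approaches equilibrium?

Q = [DE]³·[M]³ / ([A₂]²·[PQ₂]³·[AB]) = (0.16)³·(0.023)³ / ((0.43)²·(8.3×10⁻⁴)³·(0.37)) = 1300
Q = 1300 < K = 7500: net forward reaction.
PQ₂ is a reactant, so it decreases.

decrease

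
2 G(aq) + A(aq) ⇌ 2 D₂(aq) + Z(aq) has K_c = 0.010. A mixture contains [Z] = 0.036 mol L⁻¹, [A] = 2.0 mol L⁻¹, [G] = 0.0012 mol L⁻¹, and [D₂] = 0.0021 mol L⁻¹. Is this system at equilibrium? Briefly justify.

Q_c = [D₂]²·[Z] / ([G]²·[A]) = (0.0021)²·(0.036) / ((0.0012)²·(2.0)) = 0.055
Q_c = 0.055 > K_c = 0.010: net reverse reaction.

no; Q > K, reaction proceeds in reverse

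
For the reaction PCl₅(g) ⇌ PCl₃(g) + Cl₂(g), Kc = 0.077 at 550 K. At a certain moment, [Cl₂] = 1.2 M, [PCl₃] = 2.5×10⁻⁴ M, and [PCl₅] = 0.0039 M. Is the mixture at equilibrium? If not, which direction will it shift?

yes, at equilibrium

Qc = [PCl₃]·[Cl₂] / [PCl₅] = (2.5×10⁻⁴)·(1.2) / (0.0039) = 0.077
Qc = 0.077 = Kc; the system is at equilibrium.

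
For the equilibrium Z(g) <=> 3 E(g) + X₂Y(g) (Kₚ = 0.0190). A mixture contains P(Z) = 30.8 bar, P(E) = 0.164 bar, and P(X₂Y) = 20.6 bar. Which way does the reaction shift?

toward products

Qₚ = P(E)³·P(X₂Y) / P(Z) = (0.164)³·(20.6) / (30.8) = 0.00295
Qₚ = 0.00295 < Kₚ = 0.0190, so the forward reaction proceeds.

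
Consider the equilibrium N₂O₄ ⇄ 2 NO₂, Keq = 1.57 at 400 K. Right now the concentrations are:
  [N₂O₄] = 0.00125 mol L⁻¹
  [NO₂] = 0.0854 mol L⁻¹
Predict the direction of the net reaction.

Q = [NO₂]² / [N₂O₄] = (0.0854)² / (0.00125) = 5.83
Q = 5.83 > Keq = 1.57, so the reverse reaction proceeds.

toward reactants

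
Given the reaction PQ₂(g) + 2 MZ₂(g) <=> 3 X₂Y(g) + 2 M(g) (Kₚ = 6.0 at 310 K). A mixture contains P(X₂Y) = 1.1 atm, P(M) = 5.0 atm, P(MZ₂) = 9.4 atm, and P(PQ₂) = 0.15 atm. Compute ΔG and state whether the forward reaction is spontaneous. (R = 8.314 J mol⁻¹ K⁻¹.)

Qₚ = P(X₂Y)³·P(M)² / (P(PQ₂)·P(MZ₂)²) = (1.1)³·(5.0)² / ((0.15)·(9.4)²) = 2.51
ΔG = RT ln(Qₚ/Kₚ) = (8.314 J mol⁻¹ K⁻¹)(310 K) × ln(2.51/6.0)
   = (2.577 kJ/mol)(-0.8715) = -2.25 kJ/mol
ΔG < 0, so the forward reaction is spontaneous (proceeds forward).

ΔG = -2.25 kJ/mol; the forward reaction is spontaneous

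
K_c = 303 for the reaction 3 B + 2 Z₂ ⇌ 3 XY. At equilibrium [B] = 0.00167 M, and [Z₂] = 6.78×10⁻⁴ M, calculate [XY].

At equilibrium, K_c = [XY]³ / ([B]³·[Z₂]²) = 303.
([XY])³ / ((0.00167)³·(6.78×10⁻⁴)²) = 303
[XY]³ = 6.49×10⁻¹³ ⇒ [XY] = 8.66×10⁻⁵ M

[XY] = 8.66×10⁻⁵ M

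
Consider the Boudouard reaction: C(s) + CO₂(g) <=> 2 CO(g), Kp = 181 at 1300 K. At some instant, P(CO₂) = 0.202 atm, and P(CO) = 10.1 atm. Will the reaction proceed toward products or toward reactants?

(C is a pure solid — omitted from Qp.)
Qp = P(CO)² / P(CO₂) = (10.1)² / (0.202) = 505
Qp = 505 > Kp = 181, so the reverse reaction proceeds.

to the left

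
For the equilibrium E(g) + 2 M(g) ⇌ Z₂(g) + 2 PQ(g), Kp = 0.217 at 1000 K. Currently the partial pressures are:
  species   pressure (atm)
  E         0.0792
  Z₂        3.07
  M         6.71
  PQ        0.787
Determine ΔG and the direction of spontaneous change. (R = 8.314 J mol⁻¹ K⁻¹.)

ΔG = 7.47 kJ/mol; the forward reaction is non-spontaneous

Qp = P(Z₂)·P(PQ)² / (P(E)·P(M)²) = (3.07)·(0.787)² / ((0.0792)·(6.71)²) = 0.533
ΔG = RT ln(Qp/Kp) = (8.314 J mol⁻¹ K⁻¹)(1000 K) × ln(0.533/0.217)
   = (8.314 kJ/mol)(0.8986) = 7.47 kJ/mol
ΔG > 0, so the forward reaction is non-spontaneous (proceeds in reverse).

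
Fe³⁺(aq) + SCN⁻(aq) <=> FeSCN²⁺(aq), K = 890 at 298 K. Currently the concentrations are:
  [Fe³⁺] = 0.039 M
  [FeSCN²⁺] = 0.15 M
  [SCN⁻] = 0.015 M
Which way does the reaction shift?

forward (toward products)

Q = [FeSCN²⁺] / ([Fe³⁺]·[SCN⁻]) = (0.15) / ((0.039)·(0.015)) = 260
Q = 260 < K = 890, so the forward reaction proceeds.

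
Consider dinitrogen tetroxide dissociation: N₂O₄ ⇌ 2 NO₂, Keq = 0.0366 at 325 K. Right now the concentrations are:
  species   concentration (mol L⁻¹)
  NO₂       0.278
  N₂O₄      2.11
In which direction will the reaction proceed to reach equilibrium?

neither direction; the system is at equilibrium

Q = [NO₂]² / [N₂O₄] = (0.278)² / (2.11) = 0.0366
Q = 0.0366 = Keq, so the system is already at equilibrium.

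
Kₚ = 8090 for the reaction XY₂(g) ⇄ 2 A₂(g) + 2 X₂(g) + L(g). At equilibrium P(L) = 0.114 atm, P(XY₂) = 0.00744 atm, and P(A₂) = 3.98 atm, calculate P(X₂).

P(X₂) = 5.77 atm

At equilibrium, Kₚ = P(A₂)²·P(X₂)²·P(L) / P(XY₂) = 8090.
(3.98)²·(P(X₂))²·(0.114) / (0.00744) = 8090
P(X₂)² = 33.3 ⇒ P(X₂) = 5.77 atm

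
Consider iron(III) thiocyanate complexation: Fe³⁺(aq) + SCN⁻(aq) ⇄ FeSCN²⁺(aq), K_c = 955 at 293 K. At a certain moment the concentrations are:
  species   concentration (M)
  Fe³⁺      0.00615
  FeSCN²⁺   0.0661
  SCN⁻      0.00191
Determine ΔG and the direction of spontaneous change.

ΔG = 4.32 kJ/mol; the forward reaction is non-spontaneous

Q_c = [FeSCN²⁺] / ([Fe³⁺]·[SCN⁻]) = (0.0661) / ((0.00615)·(0.00191)) = 5630
ΔG = RT ln(Q_c/K_c) = (8.314 J mol⁻¹ K⁻¹)(293 K) × ln(5630/955)
   = (2.436 kJ/mol)(1.774) = 4.32 kJ/mol
ΔG > 0, so the forward reaction is non-spontaneous (proceeds in reverse).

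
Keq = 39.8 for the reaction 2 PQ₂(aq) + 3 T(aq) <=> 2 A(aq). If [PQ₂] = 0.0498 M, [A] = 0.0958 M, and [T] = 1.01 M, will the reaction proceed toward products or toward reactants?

Q = [A]² / ([PQ₂]²·[T]³) = (0.0958)² / ((0.0498)²·(1.01)³) = 3.59
Q = 3.59 < Keq = 39.8, so the forward reaction proceeds.

toward products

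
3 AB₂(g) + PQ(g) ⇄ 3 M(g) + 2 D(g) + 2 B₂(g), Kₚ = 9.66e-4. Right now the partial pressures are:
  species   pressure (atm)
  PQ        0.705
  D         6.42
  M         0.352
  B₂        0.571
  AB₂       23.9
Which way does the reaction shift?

in the forward direction

Qₚ = P(M)³·P(D)²·P(B₂)² / (P(AB₂)³·P(PQ)) = (0.352)³·(6.42)²·(0.571)² / ((23.9)³·(0.705)) = 6.09e-5
Qₚ = 6.09e-5 < Kₚ = 9.66e-4, so the forward reaction proceeds.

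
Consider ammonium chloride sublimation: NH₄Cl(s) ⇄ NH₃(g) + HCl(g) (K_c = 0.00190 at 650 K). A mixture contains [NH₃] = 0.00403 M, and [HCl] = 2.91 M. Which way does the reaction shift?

to the left

(NH₄Cl is a pure solid — omitted from Q_c.)
Q_c = [NH₃]·[HCl] = (0.00403)·(2.91) = 0.0117
Q_c = 0.0117 > K_c = 0.00190, so the reverse reaction proceeds.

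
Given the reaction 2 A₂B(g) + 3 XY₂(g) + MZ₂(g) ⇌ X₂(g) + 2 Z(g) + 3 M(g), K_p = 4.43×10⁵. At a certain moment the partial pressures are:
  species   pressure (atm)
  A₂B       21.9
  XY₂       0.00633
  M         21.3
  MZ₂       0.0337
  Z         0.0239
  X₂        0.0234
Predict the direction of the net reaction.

Q_p = P(X₂)·P(Z)²·P(M)³ / (P(A₂B)²·P(XY₂)³·P(MZ₂)) = (0.0234)·(0.0239)²·(21.3)³ / ((21.9)²·(0.00633)³·(0.0337)) = 31500
Q_p = 31500 < K_p = 4.43×10⁵, so the forward reaction proceeds.

toward products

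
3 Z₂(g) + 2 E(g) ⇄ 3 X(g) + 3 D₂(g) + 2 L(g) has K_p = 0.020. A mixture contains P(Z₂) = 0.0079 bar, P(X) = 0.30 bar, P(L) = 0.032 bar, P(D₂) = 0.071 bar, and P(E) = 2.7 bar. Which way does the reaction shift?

forward (toward products)

Q_p = P(X)³·P(D₂)³·P(L)² / (P(Z₂)³·P(E)²) = (0.30)³·(0.071)³·(0.032)² / ((0.0079)³·(2.7)²) = 0.0028
Q_p = 0.0028 < K_p = 0.020, so the forward reaction proceeds.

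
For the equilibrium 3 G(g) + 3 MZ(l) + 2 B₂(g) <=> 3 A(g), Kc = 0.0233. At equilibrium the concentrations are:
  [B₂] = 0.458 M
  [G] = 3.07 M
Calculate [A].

[A] = 0.521 M

(MZ is a pure liquid — omitted from Kc.)
At equilibrium, Kc = [A]³ / ([G]³·[B₂]²) = 0.0233.
([A])³ / ((3.07)³·(0.458)²) = 0.0233
[A]³ = 0.141 ⇒ [A] = 0.521 M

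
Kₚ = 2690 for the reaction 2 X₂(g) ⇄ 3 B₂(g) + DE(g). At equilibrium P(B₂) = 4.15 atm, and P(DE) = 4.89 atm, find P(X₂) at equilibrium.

At equilibrium, Kₚ = P(B₂)³·P(DE) / P(X₂)² = 2690.
(4.15)³·(4.89) / (P(X₂))² = 2690
P(X₂)² = 0.130 ⇒ P(X₂) = 0.360 atm

P(X₂) = 0.360 atm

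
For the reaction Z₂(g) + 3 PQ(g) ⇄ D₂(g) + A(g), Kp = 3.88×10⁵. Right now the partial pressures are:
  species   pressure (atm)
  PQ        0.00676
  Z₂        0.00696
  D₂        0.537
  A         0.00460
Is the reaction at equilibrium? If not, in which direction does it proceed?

Qp = P(D₂)·P(A) / (P(Z₂)·P(PQ)³) = (0.537)·(0.00460) / ((0.00696)·(0.00676)³) = 1.15×10⁶
Qp = 1.15×10⁶ > Kp = 3.88×10⁵, so the reverse reaction proceeds.

reverse (toward reactants)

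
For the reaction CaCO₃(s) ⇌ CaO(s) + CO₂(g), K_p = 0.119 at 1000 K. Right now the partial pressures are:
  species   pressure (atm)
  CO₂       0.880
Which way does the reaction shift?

to the left

(CaCO₃, CaO are pure solids — omitted from Q_p.)
Q_p = P(CO₂) = 0.880
Q_p = 0.880 > K_p = 0.119, so the reverse reaction proceeds.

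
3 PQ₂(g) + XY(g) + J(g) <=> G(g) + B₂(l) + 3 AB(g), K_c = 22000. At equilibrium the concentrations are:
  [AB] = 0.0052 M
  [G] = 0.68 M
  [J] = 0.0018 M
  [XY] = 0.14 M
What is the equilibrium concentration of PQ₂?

(B₂ is a pure liquid — omitted from K_c.)
At equilibrium, K_c = [G]·[AB]³ / ([PQ₂]³·[XY]·[J]) = 22000.
(0.68)·(0.0052)³ / (([PQ₂])³·(0.14)·(0.0018)) = 22000
[PQ₂]³ = 1.72×10⁻⁸ ⇒ [PQ₂] = 0.0026 M

[PQ₂] = 0.0026 M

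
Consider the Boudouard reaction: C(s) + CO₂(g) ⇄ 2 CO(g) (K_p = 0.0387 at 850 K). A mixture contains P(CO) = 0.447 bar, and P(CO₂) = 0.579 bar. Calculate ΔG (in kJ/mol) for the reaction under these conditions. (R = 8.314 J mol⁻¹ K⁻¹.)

(C is a pure solid — omitted from Q_p.)
Q_p = P(CO)² / P(CO₂) = (0.447)² / (0.579) = 0.345
ΔG = RT ln(Q_p/K_p) = (8.314 J mol⁻¹ K⁻¹)(850 K) × ln(0.345/0.0387)
   = (7.067 kJ/mol)(2.188) = 15.5 kJ/mol
ΔG > 0, so the forward reaction is non-spontaneous (proceeds in reverse).

ΔG = 15.5 kJ/mol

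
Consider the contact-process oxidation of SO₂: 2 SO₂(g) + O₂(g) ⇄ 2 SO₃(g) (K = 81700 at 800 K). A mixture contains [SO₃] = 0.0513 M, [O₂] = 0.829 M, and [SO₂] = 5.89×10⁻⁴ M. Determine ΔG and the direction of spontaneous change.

ΔG = -14.6 kJ/mol; the forward reaction is spontaneous

Q = [SO₃]² / ([SO₂]²·[O₂]) = (0.0513)² / ((5.89×10⁻⁴)²·(0.829)) = 9150
ΔG = RT ln(Q/K) = (8.314 J mol⁻¹ K⁻¹)(800 K) × ln(9150/81700)
   = (6.651 kJ/mol)(-2.189) = -14.6 kJ/mol
ΔG < 0, so the forward reaction is spontaneous (proceeds forward).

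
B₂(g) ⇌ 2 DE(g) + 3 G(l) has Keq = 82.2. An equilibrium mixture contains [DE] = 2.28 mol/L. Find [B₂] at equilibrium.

[B₂] = 0.0632 mol/L

(G is a pure liquid — omitted from Keq.)
At equilibrium, Keq = [DE]² / [B₂] = 82.2.
(2.28)² / ([B₂]) = 82.2
[B₂] = 0.0632 mol/L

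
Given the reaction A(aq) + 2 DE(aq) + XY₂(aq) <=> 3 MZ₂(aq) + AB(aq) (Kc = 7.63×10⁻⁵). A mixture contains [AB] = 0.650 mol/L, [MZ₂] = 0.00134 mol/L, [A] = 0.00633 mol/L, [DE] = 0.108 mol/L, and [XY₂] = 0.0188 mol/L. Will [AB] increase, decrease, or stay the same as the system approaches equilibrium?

Qc = [MZ₂]³·[AB] / ([A]·[DE]²·[XY₂]) = (0.00134)³·(0.650) / ((0.00633)·(0.108)²·(0.0188)) = 0.00113
Qc = 0.00113 > Kc = 7.63×10⁻⁵: net reverse reaction.
AB is a product, so it decreases.

decrease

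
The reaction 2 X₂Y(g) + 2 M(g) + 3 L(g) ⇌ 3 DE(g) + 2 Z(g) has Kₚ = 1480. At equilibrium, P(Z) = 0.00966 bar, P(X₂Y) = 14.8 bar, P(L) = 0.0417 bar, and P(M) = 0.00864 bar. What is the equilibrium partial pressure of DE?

P(DE) = 2.66 bar

At equilibrium, Kₚ = P(DE)³·P(Z)² / (P(X₂Y)²·P(M)²·P(L)³) = 1480.
(P(DE))³·(0.00966)² / ((14.8)²·(0.00864)²·(0.0417)³) = 1480
P(DE)³ = 18.8 ⇒ P(DE) = 2.66 bar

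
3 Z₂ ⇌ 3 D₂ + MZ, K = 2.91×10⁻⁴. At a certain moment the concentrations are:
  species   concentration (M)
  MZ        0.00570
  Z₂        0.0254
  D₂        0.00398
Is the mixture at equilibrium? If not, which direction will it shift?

Q = [D₂]³·[MZ] / [Z₂]³ = (0.00398)³·(0.00570) / (0.0254)³ = 2.19×10⁻⁵
Q = 2.19×10⁻⁵ < K = 2.91×10⁻⁴: net forward reaction.

no; Q < K, reaction proceeds forward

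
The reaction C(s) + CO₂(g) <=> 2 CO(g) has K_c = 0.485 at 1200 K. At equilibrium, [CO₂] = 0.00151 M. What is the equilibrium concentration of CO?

[CO] = 0.0271 M

(C is a pure solid — omitted from K_c.)
At equilibrium, K_c = [CO]² / [CO₂] = 0.485.
([CO])² / (0.00151) = 0.485
[CO]² = 7.32×10⁻⁴ ⇒ [CO] = 0.0271 M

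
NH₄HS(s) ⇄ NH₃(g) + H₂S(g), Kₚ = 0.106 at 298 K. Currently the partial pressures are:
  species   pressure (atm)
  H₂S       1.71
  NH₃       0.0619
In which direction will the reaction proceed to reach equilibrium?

at equilibrium

(NH₄HS is a pure solid — omitted from Qₚ.)
Qₚ = P(NH₃)·P(H₂S) = (0.0619)·(1.71) = 0.106
Qₚ = 0.106 = Kₚ, so the system is already at equilibrium.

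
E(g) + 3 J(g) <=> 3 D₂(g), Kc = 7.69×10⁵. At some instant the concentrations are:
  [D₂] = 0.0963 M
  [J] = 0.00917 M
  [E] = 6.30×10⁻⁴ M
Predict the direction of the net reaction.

toward reactants

Qc = [D₂]³ / ([E]·[J]³) = (0.0963)³ / ((6.30×10⁻⁴)·(0.00917)³) = 1.84×10⁶
Qc = 1.84×10⁶ > Kc = 7.69×10⁵, so the reverse reaction proceeds.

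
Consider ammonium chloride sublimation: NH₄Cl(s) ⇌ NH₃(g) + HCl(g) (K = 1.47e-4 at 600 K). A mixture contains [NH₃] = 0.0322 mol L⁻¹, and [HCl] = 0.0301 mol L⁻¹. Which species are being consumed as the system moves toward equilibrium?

(NH₄Cl is a pure solid — omitted from Q.)
Q = [NH₃]·[HCl] = (0.0322)·(0.0301) = 9.69e-4
Q = 9.69e-4 > K = 1.47e-4: net reverse reaction.

NH₃, HCl (products)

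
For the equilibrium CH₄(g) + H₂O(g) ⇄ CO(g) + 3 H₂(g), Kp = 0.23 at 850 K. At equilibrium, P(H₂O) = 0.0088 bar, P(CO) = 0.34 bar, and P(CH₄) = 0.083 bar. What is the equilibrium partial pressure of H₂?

P(H₂) = 0.079 bar

At equilibrium, Kp = P(CO)·P(H₂)³ / (P(CH₄)·P(H₂O)) = 0.23.
(0.34)·(P(H₂))³ / ((0.083)·(0.0088)) = 0.23
P(H₂)³ = 4.94e-4 ⇒ P(H₂) = 0.079 bar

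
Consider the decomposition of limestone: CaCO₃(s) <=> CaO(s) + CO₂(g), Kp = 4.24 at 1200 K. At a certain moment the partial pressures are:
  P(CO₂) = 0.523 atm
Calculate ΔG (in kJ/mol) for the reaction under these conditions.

(CaCO₃, CaO are pure solids — omitted from Qp.)
Qp = P(CO₂) = 0.523
ΔG = RT ln(Qp/Kp) = (8.314 J mol⁻¹ K⁻¹)(1200 K) × ln(0.523/4.24)
   = (9.977 kJ/mol)(-2.093) = -20.9 kJ/mol
ΔG < 0, so the forward reaction is spontaneous (proceeds forward).

ΔG = -20.9 kJ/mol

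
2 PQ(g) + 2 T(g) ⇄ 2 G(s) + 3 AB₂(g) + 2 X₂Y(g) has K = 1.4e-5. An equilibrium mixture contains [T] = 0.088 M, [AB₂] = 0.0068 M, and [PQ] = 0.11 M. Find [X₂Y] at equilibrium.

(G is a pure solid — omitted from K.)
At equilibrium, K = [AB₂]³·[X₂Y]² / ([PQ]²·[T]²) = 1.4e-5.
(0.0068)³·([X₂Y])² / ((0.11)²·(0.088)²) = 1.4e-5
[X₂Y]² = 0.00417 ⇒ [X₂Y] = 0.065 M

[X₂Y] = 0.065 M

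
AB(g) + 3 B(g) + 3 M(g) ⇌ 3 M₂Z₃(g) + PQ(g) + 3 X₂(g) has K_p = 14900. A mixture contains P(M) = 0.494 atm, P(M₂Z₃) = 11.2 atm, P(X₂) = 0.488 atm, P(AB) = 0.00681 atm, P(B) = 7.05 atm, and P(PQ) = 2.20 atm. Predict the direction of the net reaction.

in the forward direction

Q_p = P(M₂Z₃)³·P(PQ)·P(X₂)³ / (P(AB)·P(B)³·P(M)³) = (11.2)³·(2.20)·(0.488)³ / ((0.00681)·(7.05)³·(0.494)³) = 1250
Q_p = 1250 < K_p = 14900, so the forward reaction proceeds.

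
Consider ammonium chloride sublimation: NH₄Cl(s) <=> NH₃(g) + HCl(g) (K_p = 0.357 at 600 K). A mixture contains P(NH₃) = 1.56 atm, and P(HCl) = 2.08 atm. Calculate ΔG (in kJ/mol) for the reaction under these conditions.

ΔG = 11.0 kJ/mol

(NH₄Cl is a pure solid — omitted from Q_p.)
Q_p = P(NH₃)·P(HCl) = (1.56)·(2.08) = 3.24
ΔG = RT ln(Q_p/K_p) = (8.314 J mol⁻¹ K⁻¹)(600 K) × ln(3.24/0.357)
   = (4.988 kJ/mol)(2.206) = 11.0 kJ/mol
ΔG > 0, so the forward reaction is non-spontaneous (proceeds in reverse).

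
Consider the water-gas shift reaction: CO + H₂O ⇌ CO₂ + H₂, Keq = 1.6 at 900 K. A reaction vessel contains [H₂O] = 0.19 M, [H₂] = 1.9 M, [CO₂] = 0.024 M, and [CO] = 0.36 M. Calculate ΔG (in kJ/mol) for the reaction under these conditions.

Q = [CO₂]·[H₂] / ([CO]·[H₂O]) = (0.024)·(1.9) / ((0.36)·(0.19)) = 0.667
ΔG = RT ln(Q/Keq) = (8.314 J mol⁻¹ K⁻¹)(900 K) × ln(0.667/1.6)
   = (7.483 kJ/mol)(-0.8750) = -6.55 kJ/mol
ΔG < 0, so the forward reaction is spontaneous (proceeds forward).

ΔG = -6.55 kJ/mol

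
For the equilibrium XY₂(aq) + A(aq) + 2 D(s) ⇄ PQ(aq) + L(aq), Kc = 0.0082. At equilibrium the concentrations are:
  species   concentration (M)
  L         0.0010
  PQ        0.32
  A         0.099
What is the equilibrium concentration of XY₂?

(D is a pure solid — omitted from Kc.)
At equilibrium, Kc = [PQ]·[L] / ([XY₂]·[A]) = 0.0082.
(0.32)·(0.0010) / (([XY₂])·(0.099)) = 0.0082
[XY₂] = 0.394 = 0.39 M

[XY₂] = 0.39 M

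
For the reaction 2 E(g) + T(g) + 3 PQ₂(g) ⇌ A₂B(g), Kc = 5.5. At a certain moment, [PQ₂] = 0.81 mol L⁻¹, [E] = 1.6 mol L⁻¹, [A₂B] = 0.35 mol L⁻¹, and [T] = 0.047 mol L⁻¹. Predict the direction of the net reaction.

Qc = [A₂B] / ([E]²·[T]·[PQ₂]³) = (0.35) / ((1.6)²·(0.047)·(0.81)³) = 5.5
Qc = 5.5 = Kc, so the system is already at equilibrium.

neither direction; the system is at equilibrium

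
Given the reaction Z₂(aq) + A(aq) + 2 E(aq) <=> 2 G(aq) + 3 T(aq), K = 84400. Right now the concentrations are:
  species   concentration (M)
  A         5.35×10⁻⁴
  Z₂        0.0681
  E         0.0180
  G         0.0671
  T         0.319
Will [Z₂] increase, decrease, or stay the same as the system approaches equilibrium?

Q = [G]²·[T]³ / ([Z₂]·[A]·[E]²) = (0.0671)²·(0.319)³ / ((0.0681)·(5.35×10⁻⁴)·(0.0180)²) = 12400
Q = 12400 < K = 84400: net forward reaction.
Z₂ is a reactant, so it decreases.

decrease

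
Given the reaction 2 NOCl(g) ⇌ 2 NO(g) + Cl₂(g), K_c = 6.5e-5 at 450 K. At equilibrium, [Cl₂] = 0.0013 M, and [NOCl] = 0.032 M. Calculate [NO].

At equilibrium, K_c = [NO]²·[Cl₂] / [NOCl]² = 6.5e-5.
([NO])²·(0.0013) / (0.032)² = 6.5e-5
[NO]² = 5.12e-5 ⇒ [NO] = 0.0072 M

[NO] = 0.0072 M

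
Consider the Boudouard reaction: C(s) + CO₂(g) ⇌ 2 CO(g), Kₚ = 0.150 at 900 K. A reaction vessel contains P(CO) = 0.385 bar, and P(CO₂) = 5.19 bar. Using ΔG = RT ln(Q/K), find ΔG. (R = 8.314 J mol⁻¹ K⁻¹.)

ΔG = -12.4 kJ/mol

(C is a pure solid — omitted from Qₚ.)
Qₚ = P(CO)² / P(CO₂) = (0.385)² / (5.19) = 0.0286
ΔG = RT ln(Qₚ/Kₚ) = (8.314 J mol⁻¹ K⁻¹)(900 K) × ln(0.0286/0.150)
   = (7.483 kJ/mol)(-1.657) = -12.4 kJ/mol
ΔG < 0, so the forward reaction is spontaneous (proceeds forward).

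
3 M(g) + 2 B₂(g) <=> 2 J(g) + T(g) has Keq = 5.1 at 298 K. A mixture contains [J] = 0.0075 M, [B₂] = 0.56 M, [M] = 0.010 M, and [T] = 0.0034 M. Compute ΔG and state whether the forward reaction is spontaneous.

ΔG = -5.26 kJ/mol; the forward reaction is spontaneous

Q = [J]²·[T] / ([M]³·[B₂]²) = (0.0075)²·(0.0034) / ((0.010)³·(0.56)²) = 0.610
ΔG = RT ln(Q/Keq) = (8.314 J mol⁻¹ K⁻¹)(298 K) × ln(0.610/5.1)
   = (2.478 kJ/mol)(-2.124) = -5.26 kJ/mol
ΔG < 0, so the forward reaction is spontaneous (proceeds forward).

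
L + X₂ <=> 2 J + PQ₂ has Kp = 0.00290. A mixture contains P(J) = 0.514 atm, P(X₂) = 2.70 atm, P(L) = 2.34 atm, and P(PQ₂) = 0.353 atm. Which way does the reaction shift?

reverse (toward reactants)

Qp = P(J)²·P(PQ₂) / (P(L)·P(X₂)) = (0.514)²·(0.353) / ((2.34)·(2.70)) = 0.0148
Qp = 0.0148 > Kp = 0.00290, so the reverse reaction proceeds.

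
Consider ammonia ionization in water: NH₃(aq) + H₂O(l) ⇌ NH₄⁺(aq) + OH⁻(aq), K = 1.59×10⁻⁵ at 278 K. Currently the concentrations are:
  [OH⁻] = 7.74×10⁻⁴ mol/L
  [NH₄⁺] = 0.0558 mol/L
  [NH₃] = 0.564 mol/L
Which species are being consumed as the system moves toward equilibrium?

(H₂O is a pure liquid — omitted from Q.)
Q = [NH₄⁺]·[OH⁻] / [NH₃] = (0.0558)·(7.74×10⁻⁴) / (0.564) = 7.66×10⁻⁵
Q = 7.66×10⁻⁵ > K = 1.59×10⁻⁵: net reverse reaction.

NH₄⁺, OH⁻ (products)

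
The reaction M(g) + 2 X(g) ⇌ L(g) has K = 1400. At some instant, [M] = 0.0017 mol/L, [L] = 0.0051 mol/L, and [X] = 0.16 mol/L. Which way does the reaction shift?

Q = [L] / ([M]·[X]²) = (0.0051) / ((0.0017)·(0.16)²) = 120
Q = 120 < K = 1400, so the forward reaction proceeds.

in the forward direction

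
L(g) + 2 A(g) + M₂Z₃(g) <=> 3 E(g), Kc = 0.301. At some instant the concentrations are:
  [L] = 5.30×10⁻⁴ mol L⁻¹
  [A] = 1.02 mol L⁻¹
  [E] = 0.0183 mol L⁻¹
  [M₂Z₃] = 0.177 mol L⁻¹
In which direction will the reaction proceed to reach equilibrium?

toward products

Qc = [E]³ / ([L]·[A]²·[M₂Z₃]) = (0.0183)³ / ((5.30×10⁻⁴)·(1.02)²·(0.177)) = 0.0628
Qc = 0.0628 < Kc = 0.301, so the forward reaction proceeds.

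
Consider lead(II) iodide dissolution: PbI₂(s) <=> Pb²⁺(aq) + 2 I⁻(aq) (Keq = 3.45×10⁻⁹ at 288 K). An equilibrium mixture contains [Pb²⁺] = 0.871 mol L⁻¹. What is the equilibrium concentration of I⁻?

[I⁻] = 6.29×10⁻⁵ mol L⁻¹

(PbI₂ is a pure solid — omitted from Keq.)
At equilibrium, Keq = [Pb²⁺]·[I⁻]² = 3.45×10⁻⁹.
(0.871)·([I⁻])² = 3.45×10⁻⁹
[I⁻]² = 3.96×10⁻⁹ ⇒ [I⁻] = 6.29×10⁻⁵ mol L⁻¹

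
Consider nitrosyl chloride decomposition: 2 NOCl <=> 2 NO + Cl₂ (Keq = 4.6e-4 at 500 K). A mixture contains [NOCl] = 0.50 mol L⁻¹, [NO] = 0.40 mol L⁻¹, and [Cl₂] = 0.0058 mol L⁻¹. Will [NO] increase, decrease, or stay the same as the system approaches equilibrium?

Q = [NO]²·[Cl₂] / [NOCl]² = (0.40)²·(0.0058) / (0.50)² = 0.0037
Q = 0.0037 > Keq = 4.6e-4: net reverse reaction.
NO is a product, so it decreases.

decrease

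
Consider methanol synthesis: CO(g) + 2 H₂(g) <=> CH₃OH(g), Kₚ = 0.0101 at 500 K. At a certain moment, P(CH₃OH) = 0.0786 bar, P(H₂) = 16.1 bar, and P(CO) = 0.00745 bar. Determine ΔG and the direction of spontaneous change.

Qₚ = P(CH₃OH) / (P(CO)·P(H₂)²) = (0.0786) / ((0.00745)·(16.1)²) = 0.0407
ΔG = RT ln(Qₚ/Kₚ) = (8.314 J mol⁻¹ K⁻¹)(500 K) × ln(0.0407/0.0101)
   = (4.157 kJ/mol)(1.394) = 5.79 kJ/mol
ΔG > 0, so the forward reaction is non-spontaneous (proceeds in reverse).

ΔG = 5.79 kJ/mol; the forward reaction is non-spontaneous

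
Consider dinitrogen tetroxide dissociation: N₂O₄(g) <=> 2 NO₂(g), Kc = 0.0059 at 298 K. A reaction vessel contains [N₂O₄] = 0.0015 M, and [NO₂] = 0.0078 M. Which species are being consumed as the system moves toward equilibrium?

Qc = [NO₂]² / [N₂O₄] = (0.0078)² / (0.0015) = 0.041
Qc = 0.041 > Kc = 0.0059: net reverse reaction.

NO₂ (products)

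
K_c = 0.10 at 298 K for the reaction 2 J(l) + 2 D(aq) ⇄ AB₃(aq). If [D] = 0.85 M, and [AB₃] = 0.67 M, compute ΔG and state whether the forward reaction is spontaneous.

ΔG = 5.52 kJ/mol; the forward reaction is non-spontaneous

(J is a pure liquid — omitted from Q_c.)
Q_c = [AB₃] / [D]² = (0.67) / (0.85)² = 0.927
ΔG = RT ln(Q_c/K_c) = (8.314 J mol⁻¹ K⁻¹)(298 K) × ln(0.927/0.10)
   = (2.478 kJ/mol)(2.227) = 5.52 kJ/mol
ΔG > 0, so the forward reaction is non-spontaneous (proceeds in reverse).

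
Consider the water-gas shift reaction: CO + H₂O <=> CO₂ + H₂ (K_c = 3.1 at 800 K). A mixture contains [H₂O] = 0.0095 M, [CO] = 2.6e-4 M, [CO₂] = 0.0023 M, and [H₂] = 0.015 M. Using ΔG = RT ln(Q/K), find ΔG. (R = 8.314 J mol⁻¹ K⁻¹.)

ΔG = 10.0 kJ/mol

Q_c = [CO₂]·[H₂] / ([CO]·[H₂O]) = (0.0023)·(0.015) / ((2.6e-4)·(0.0095)) = 14.0
ΔG = RT ln(Q_c/K_c) = (8.314 J mol⁻¹ K⁻¹)(800 K) × ln(14.0/3.1)
   = (6.651 kJ/mol)(1.508) = 10.0 kJ/mol
ΔG > 0, so the forward reaction is non-spontaneous (proceeds in reverse).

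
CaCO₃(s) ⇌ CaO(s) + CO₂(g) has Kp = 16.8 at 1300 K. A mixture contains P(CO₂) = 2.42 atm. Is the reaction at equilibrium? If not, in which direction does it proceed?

to the right

(CaCO₃, CaO are pure solids — omitted from Qp.)
Qp = P(CO₂) = 2.42
Qp = 2.42 < Kp = 16.8, so the forward reaction proceeds.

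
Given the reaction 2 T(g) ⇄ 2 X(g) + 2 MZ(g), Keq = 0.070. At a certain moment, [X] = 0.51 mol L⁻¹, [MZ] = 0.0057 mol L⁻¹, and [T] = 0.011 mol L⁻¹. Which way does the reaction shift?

at equilibrium

Q = [X]²·[MZ]² / [T]² = (0.51)²·(0.0057)² / (0.011)² = 0.070
Q = 0.070 = Keq, so the system is already at equilibrium.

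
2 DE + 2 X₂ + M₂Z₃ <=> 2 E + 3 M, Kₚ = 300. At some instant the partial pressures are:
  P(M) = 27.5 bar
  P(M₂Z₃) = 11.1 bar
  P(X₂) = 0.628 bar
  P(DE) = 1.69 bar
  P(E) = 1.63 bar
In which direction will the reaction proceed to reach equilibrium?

toward reactants

Qₚ = P(E)²·P(M)³ / (P(DE)²·P(X₂)²·P(M₂Z₃)) = (1.63)²·(27.5)³ / ((1.69)²·(0.628)²·(11.1)) = 4420
Qₚ = 4420 > Kₚ = 300, so the reverse reaction proceeds.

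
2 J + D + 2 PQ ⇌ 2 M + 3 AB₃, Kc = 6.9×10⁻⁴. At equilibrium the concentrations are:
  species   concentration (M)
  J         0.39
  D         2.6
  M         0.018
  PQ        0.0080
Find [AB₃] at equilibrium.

[AB₃] = 0.038 M

At equilibrium, Kc = [M]²·[AB₃]³ / ([J]²·[D]·[PQ]²) = 6.9×10⁻⁴.
(0.018)²·([AB₃])³ / ((0.39)²·(2.6)·(0.0080)²) = 6.9×10⁻⁴
[AB₃]³ = 5.39×10⁻⁵ ⇒ [AB₃] = 0.038 M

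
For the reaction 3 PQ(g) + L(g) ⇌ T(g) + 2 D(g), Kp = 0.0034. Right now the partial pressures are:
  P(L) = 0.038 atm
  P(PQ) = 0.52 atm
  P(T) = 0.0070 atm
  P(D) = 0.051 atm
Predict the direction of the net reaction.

no net change (already at equilibrium)

Qp = P(T)·P(D)² / (P(PQ)³·P(L)) = (0.0070)·(0.051)² / ((0.52)³·(0.038)) = 0.0034
Qp = 0.0034 = Kp, so the system is already at equilibrium.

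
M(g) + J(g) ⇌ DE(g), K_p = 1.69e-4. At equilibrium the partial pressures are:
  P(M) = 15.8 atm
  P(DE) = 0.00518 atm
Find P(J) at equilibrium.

P(J) = 1.94 atm

At equilibrium, K_p = P(DE) / (P(M)·P(J)) = 1.69e-4.
(0.00518) / ((15.8)·(P(J))) = 1.69e-4
P(J) = 1.94 atm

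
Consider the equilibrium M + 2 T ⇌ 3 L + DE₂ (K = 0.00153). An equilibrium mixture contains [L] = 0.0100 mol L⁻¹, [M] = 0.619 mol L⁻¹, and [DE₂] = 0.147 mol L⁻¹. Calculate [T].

[T] = 0.0125 mol L⁻¹

At equilibrium, K = [L]³·[DE₂] / ([M]·[T]²) = 0.00153.
(0.0100)³·(0.147) / ((0.619)·([T])²) = 0.00153
[T]² = 1.55×10⁻⁴ ⇒ [T] = 0.0125 mol L⁻¹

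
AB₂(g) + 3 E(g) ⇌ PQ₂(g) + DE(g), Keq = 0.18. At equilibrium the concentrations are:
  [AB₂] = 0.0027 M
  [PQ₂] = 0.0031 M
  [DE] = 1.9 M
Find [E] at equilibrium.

At equilibrium, Keq = [PQ₂]·[DE] / ([AB₂]·[E]³) = 0.18.
(0.0031)·(1.9) / ((0.0027)·([E])³) = 0.18
[E]³ = 12.1 ⇒ [E] = 2.3 M

[E] = 2.3 M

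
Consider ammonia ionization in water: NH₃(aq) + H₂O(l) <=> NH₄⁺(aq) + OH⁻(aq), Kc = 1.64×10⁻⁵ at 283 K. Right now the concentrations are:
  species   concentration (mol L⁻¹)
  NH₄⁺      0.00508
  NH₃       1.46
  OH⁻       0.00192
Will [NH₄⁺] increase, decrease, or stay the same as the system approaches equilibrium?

increase

(H₂O is a pure liquid — omitted from Qc.)
Qc = [NH₄⁺]·[OH⁻] / [NH₃] = (0.00508)·(0.00192) / (1.46) = 6.68×10⁻⁶
Qc = 6.68×10⁻⁶ < Kc = 1.64×10⁻⁵: net forward reaction.
NH₄⁺ is a product, so it increases.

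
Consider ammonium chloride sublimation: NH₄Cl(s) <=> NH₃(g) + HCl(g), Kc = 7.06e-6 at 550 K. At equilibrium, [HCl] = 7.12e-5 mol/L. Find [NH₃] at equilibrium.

[NH₃] = 0.0992 mol/L

(NH₄Cl is a pure solid — omitted from Kc.)
At equilibrium, Kc = [NH₃]·[HCl] = 7.06e-6.
([NH₃])·(7.12e-5) = 7.06e-6
[NH₃] = 0.0992 mol/L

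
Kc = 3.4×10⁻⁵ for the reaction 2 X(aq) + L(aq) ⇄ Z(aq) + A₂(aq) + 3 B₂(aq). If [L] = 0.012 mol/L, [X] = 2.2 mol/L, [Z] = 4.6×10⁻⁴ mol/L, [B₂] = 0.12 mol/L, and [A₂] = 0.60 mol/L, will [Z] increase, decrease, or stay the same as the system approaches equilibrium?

increase

Qc = [Z]·[A₂]·[B₂]³ / ([X]²·[L]) = (4.6×10⁻⁴)·(0.60)·(0.12)³ / ((2.2)²·(0.012)) = 8.2×10⁻⁶
Qc = 8.2×10⁻⁶ < Kc = 3.4×10⁻⁵: net forward reaction.
Z is a product, so it increases.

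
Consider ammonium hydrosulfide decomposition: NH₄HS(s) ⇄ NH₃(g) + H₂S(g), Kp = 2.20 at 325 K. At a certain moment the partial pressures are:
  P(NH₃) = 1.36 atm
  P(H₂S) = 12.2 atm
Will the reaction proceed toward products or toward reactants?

(NH₄HS is a pure solid — omitted from Qp.)
Qp = P(NH₃)·P(H₂S) = (1.36)·(12.2) = 16.6
Qp = 16.6 > Kp = 2.20, so the reverse reaction proceeds.

reverse (toward reactants)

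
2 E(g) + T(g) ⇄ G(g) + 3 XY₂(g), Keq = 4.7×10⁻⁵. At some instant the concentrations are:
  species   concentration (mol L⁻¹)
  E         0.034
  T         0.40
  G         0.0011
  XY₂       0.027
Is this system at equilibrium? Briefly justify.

Q = [G]·[XY₂]³ / ([E]²·[T]) = (0.0011)·(0.027)³ / ((0.034)²·(0.40)) = 4.7×10⁻⁵
Q = 4.7×10⁻⁵ = Keq; the system is at equilibrium.

yes, at equilibrium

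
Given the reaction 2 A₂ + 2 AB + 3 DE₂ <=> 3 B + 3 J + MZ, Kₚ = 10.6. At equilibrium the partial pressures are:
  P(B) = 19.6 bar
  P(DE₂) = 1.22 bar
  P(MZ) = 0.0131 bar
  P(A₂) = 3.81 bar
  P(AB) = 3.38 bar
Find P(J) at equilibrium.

P(J) = 3.19 bar

At equilibrium, Kₚ = P(B)³·P(J)³·P(MZ) / (P(A₂)²·P(AB)²·P(DE₂)³) = 10.6.
(19.6)³·(P(J))³·(0.0131) / ((3.81)²·(3.38)²·(1.22)³) = 10.6
P(J)³ = 32.4 ⇒ P(J) = 3.19 bar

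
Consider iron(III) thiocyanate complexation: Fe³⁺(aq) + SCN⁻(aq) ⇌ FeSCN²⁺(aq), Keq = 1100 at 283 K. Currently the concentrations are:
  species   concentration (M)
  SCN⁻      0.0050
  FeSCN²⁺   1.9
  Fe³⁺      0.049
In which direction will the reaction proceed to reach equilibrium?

to the left

Q = [FeSCN²⁺] / ([Fe³⁺]·[SCN⁻]) = (1.9) / ((0.049)·(0.0050)) = 7800
Q = 7800 > Keq = 1100, so the reverse reaction proceeds.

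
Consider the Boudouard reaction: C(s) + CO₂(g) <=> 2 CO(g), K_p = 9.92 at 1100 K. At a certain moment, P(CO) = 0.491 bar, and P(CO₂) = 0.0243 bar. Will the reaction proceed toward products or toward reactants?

neither direction; the system is at equilibrium

(C is a pure solid — omitted from Q_p.)
Q_p = P(CO)² / P(CO₂) = (0.491)² / (0.0243) = 9.92
Q_p = 9.92 = K_p, so the system is already at equilibrium.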